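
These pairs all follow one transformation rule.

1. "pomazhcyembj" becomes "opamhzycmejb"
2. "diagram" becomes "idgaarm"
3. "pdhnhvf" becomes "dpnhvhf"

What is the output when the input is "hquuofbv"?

qhuufovb

Rule — swap each adjacent pair of characters (1↔2, 3↔4, ...).
On "hquuofbv" that produces "qhuufovb".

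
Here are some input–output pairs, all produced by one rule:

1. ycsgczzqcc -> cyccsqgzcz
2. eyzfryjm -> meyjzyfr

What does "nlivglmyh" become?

Looking at the pairs, the operation is to swap the first and last characters, then take characters alternately from the front and the back (1st, last, 2nd, 2nd-last, ...).
"nlivglmyh" → "hnlyimvlg".

hnlyimvlg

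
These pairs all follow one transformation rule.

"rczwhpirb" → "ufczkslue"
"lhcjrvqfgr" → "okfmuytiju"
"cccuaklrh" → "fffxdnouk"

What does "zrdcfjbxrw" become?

Rule — shift every letter 3 places forward in the alphabet (wrapping around).
On "zrdcfjbxrw" that produces "cugfimeauz".

cugfimeauz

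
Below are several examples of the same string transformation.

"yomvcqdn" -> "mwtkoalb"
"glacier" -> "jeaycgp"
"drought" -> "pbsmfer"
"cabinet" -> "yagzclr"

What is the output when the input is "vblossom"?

ztmjqqkm

Looking at the pairs, the operation is to shift every letter 2 places backward in the alphabet (wrapping around), then swap each adjacent pair of characters (1↔2, 3↔4, ...).
Starting from "vblossom": after the first operation, "tzjmqqmk"; after the second, "ztmjqqkm".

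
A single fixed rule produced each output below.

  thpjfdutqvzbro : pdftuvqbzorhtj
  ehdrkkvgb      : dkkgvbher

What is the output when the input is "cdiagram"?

Looking at the pairs, the operation is to swap each adjacent pair of characters (1↔2, 3↔4, ...), then move the first 3 characters to the end (rotate left by 3).
Starting from "cdiagram": after the first operation, "dcairgma"; after the second, "irgmadca".

irgmadca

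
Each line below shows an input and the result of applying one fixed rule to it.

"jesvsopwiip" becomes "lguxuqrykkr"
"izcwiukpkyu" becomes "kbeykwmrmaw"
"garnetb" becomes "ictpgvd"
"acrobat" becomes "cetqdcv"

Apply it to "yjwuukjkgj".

alywwmlmil

The pattern: shift every letter 2 places forward in the alphabet (wrapping around).
So "yjwuukjkgj" becomes "alywwmlmil".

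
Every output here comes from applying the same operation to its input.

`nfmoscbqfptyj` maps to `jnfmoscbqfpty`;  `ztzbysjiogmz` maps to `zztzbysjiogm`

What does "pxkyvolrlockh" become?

hpxkyvolrlock

Each output is the input with this applied: move the last character to the front.
Applying that to "pxkyvolrlockh" gives "hpxkyvolrlock".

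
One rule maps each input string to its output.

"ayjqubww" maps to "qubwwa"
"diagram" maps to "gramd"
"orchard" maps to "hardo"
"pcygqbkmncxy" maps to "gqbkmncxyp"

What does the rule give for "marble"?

Rule — move the first character to the end, then delete the first 2 characters.
On "marble" that produces "blem".

blem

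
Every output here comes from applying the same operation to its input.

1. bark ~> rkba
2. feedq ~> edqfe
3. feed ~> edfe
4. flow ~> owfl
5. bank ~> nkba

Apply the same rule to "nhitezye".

itezyenh

The transformation: move the first 2 characters to the end (rotate left by 2).
For "nhitezye" the result is "itezyenh".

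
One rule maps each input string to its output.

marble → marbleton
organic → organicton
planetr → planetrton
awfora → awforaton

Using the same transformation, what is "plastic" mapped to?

plasticton

Rule — append "ton".
Applying that to "plastic" gives "plasticton".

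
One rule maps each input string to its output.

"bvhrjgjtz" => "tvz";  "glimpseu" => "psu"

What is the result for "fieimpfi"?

imp

The pattern: sort the characters into alphabetical order, then keep only the last 3 characters.
Starting from "fieimpfi": after the first operation, "effiiimp"; after the second, "imp".
(Check on "glimpseu": → "egilmpsu" → "psu" ✓)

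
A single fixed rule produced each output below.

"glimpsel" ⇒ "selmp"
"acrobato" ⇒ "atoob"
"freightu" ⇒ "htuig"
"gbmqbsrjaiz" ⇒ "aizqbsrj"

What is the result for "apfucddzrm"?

zrmucdd

Rule — delete the first 3 characters, then move the last 3 characters to the front (rotate right by 3).
For "apfucddzrm", step one produces "ucddzrm"; step two turns that into "zrmucdd".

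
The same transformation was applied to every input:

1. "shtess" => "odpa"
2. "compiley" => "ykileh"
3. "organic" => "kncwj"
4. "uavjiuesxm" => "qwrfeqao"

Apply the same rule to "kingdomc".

gejczk

The pattern: shift every letter 4 places backward in the alphabet (wrapping around), then delete the last 2 characters.
Applying both steps to "kingdomc": "gejczkiy", then "gejczk".
(Check on "organic": → "kncwjey" → "kncwj" ✓)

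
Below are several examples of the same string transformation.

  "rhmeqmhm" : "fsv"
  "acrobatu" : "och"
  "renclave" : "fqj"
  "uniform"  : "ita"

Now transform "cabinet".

What's happening: keep one character in every 3, starting at position 1 (positions 1st, 4th, 7th, ...), then shift every letter 12 places backward in the alphabet (wrapping around).
Starting from "cabinet": after the first operation, "cit"; after the second, "qwh".

qwh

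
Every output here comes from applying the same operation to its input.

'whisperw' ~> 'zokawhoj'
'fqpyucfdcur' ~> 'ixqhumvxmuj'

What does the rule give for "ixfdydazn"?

Each output is the input with this applied: shift every letter 8 places backward in the alphabet (wrapping around), then swap each adjacent pair of characters (1↔2, 3↔4, ...).
"ixfdydazn" → "pavxvqrsf".

pavxvqrsf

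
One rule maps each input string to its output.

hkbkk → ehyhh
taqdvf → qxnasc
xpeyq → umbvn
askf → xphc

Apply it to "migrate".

What's happening: shift every letter 3 places backward in the alphabet (wrapping around).
Applying that to "migrate" gives "jfdoxqb".

jfdoxqb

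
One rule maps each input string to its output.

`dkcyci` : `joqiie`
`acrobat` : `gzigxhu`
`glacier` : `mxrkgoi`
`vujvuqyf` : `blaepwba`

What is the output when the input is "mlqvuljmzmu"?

sarswfbsapr

The transformation: shift every letter 6 places forward in the alphabet (wrapping around), then take characters alternately from the front and the back (1st, last, 2nd, 2nd-last, ...).
Starting from "mlqvuljmzmu": after the first operation, "srwbarpsfsa"; after the second, "sarswfbsapr".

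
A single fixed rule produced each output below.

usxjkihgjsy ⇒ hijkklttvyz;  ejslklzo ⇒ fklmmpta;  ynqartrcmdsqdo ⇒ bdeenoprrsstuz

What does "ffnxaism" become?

The pattern: sort the characters into alphabetical order, then shift every letter 1 place forward in the alphabet (wrapping around).
On "ffnxaism" that produces "bggjnoty".

bggjnoty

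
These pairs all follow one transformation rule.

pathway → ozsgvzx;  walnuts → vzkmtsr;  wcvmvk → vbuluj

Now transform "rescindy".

Looking at the pairs, the operation is to shift every letter 1 place backward in the alphabet (wrapping around).
Applying that to "rescindy" gives "qdrbhmcx".

qdrbhmcx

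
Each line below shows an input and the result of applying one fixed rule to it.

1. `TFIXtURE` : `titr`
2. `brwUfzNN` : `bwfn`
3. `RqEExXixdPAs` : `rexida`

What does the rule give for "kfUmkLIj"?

kuki

In each case the input is transformed by: keep every other character starting from the first (positions 1st, 3rd, 5th, ...), then convert every letter to lowercase.
Working it through for "kfUmkLIj": intermediate "kUkI", final "kuki".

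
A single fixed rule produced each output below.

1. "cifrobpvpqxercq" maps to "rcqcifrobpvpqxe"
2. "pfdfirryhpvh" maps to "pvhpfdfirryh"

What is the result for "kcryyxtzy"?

Rule — move the last 3 characters to the front (rotate right by 3).
Applying that to "kcryyxtzy" gives "tzykcryyx".

tzykcryyx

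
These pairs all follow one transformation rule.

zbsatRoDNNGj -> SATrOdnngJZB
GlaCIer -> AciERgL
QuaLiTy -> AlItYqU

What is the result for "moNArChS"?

The pattern: move the first 2 characters to the end (rotate left by 2), then flip the case of every letter.
So "moNArChS" becomes "naRcHsMO".

naRcHsMO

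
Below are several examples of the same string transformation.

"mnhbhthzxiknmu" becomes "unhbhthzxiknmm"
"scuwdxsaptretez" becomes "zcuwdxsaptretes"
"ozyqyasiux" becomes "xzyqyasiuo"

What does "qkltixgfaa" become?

akltixgfaq

The pattern: swap the first and last characters.
Applying that to "qkltixgfaa" gives "akltixgfaq".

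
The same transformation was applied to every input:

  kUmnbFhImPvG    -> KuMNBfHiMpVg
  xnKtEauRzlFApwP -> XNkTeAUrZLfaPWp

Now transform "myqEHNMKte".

MYQehnmkTE

Each output is the input with this applied: flip the case of every letter.
"myqEHNMKte" → "MYQehnmkTE".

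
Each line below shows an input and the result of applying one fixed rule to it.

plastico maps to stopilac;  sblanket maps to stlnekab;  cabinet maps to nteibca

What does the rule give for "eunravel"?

uvnrelae

The transformation: sort the characters into reverse alphabetical order, then swap each adjacent pair of characters (1↔2, 3↔4, ...).
Working it through for "eunravel": intermediate "vurnleea", final "uvnrelae".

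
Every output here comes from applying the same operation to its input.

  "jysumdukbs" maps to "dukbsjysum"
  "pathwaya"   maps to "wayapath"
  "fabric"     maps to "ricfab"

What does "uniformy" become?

ormyunif

Each output is the input with this applied: swap the front and back halves of the string.
So "uniformy" becomes "ormyunif".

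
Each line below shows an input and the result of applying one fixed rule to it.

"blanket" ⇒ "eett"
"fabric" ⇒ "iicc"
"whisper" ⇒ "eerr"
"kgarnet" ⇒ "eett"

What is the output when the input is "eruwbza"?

What's happening: double every character, then keep only the last 4 characters.
Working it through for "eruwbza": intermediate "eerruuwwbbzzaa", final "zzaa".
(Check on "blanket": → "bbllaannkkeett" → "eett" ✓)

zzaa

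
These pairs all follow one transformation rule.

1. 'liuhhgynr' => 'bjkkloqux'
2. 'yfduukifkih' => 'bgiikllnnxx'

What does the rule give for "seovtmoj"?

Rule — shift every letter 3 places forward in the alphabet (wrapping around), then sort the characters into alphabetical order.
On "seovtmoj": the first step gives "vhrywprm", and the second then gives "hmprrvwy".

hmprrvwy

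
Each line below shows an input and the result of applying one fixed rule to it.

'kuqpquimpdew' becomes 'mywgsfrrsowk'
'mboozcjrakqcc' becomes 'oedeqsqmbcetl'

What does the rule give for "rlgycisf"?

The transformation: shift every letter 2 places forward in the alphabet (wrapping around), then take characters alternately from the front and the back (1st, last, 2nd, 2nd-last, ...).
Starting from "rlgycisf": after the first operation, "tniaekuh"; after the second, "thnuikae".

thnuikae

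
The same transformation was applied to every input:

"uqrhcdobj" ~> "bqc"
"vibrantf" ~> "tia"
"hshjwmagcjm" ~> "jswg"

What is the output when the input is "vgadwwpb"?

pgw

The pattern: move the last 2 characters to the front (rotate right by 2), then keep one character in every 3, starting at position 1 (positions 1st, 4th, 7th, ...).
On "vgadwwpb": the first step gives "pbvgadww", and the second then gives "pgw".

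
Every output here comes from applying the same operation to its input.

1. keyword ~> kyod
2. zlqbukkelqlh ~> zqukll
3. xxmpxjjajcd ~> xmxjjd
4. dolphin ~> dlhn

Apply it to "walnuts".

Looking at the pairs, the operation is to keep every other character starting from the first (positions 1st, 3rd, 5th, ...).
"walnuts" → "wlus".

wlus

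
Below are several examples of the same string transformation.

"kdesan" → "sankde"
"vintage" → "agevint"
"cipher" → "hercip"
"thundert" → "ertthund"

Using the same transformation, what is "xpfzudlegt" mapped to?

What's happening: move the last 3 characters to the front (rotate right by 3).
On "xpfzudlegt" that produces "egtxpfzudl".

egtxpfzudl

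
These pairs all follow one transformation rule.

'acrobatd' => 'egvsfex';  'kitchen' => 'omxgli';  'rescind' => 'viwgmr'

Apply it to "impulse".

Each output is the input with this applied: shift every letter 4 places forward in the alphabet (wrapping around), then delete the last character.
Doing the same to "impulse": "mqtypw".

mqtypw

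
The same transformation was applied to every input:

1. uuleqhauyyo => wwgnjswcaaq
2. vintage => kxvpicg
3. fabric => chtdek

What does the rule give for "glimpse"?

niokurg

Rule — swap each adjacent pair of characters (1↔2, 3↔4, ...), then shift every letter 2 places forward in the alphabet (wrapping around).
On "glimpse": the first step gives "lgmispe", and the second then gives "niokurg".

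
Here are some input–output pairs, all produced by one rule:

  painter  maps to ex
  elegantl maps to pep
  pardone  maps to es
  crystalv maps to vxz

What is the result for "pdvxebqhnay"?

Each output is the input with this applied: keep one character in every 3, starting at position 2 (positions 2nd, 5th, 8th, ...), then shift every letter 4 places forward in the alphabet (wrapping around).
"pdvxebqhnay" → "dehy" → "hilc".
(Check on "pardone": → "ao" → "es" ✓)

hilc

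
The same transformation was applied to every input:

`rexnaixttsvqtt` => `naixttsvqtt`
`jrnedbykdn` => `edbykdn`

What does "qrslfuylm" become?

Rule — delete the first 3 characters.
Doing the same to "qrslfuylm": "lfuylm".

lfuylm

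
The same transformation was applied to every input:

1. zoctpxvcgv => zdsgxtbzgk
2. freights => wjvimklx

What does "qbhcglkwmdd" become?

The transformation: move the last character to the front, then shift every letter 4 places forward in the alphabet (wrapping around).
For "qbhcglkwmdd" the result is "huflgkpoaqh".
(Check on "zoctpxvcgv": → "vzoctpxvcg" → "zdsgxtbzgk" ✓)

huflgkpoaqh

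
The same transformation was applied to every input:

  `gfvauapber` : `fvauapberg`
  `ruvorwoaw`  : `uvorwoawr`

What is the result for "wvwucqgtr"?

vwucqgtrw

Looking at the pairs, the operation is to move the first character to the end.
Applying that to "wvwucqgtr" gives "vwucqgtrw".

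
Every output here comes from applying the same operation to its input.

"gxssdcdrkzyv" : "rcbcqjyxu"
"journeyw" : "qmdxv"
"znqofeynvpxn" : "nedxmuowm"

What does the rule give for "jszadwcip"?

Rule — shift every letter 1 place backward in the alphabet (wrapping around), then delete the first 3 characters.
"jszadwcip" → "iryzcvbho" → "zcvbho".
(Check on "gxssdcdrkzyv": → "fwrrcbcqjyxu" → "rcbcqjyxu" ✓)

zcvbho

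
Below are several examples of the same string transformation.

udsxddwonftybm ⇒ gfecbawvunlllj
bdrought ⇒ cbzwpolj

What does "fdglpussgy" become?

gcaaxtoonl

The transformation: sort the characters into reverse alphabetical order, then shift every letter 8 places forward in the alphabet (wrapping around).
On "fdglpussgy": the first step gives "yussplggfd", and the second then gives "gcaaxtoonl".
(Check on "udsxddwonftybm": → "yxwutsonmfdddb" → "gfecbawvunlllj" ✓)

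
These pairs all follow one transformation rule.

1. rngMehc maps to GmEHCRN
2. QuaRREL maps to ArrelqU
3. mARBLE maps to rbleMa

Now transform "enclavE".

CLAVeEN

Looking at the pairs, the operation is to flip the case of every letter, then move the first 2 characters to the end (rotate left by 2).
Working it through for "enclavE": intermediate "ENCLAVe", final "CLAVeEN".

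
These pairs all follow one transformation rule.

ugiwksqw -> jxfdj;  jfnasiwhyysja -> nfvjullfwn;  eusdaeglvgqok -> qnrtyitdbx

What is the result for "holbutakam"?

Rule — shift every letter 13 places forward in the alphabet (wrapping around) — i.e. ROT13, then delete the first 3 characters.
On "holbutakam" that produces "ohgnxnz".

ohgnxnz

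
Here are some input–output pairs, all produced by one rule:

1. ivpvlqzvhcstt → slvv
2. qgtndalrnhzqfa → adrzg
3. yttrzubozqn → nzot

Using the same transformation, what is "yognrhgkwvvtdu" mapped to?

The rule is to keep one character in every 3, starting at position 2 (positions 2nd, 5th, 8th, ...), then swap the first and last characters.
Working it through for "yognrhgkwvvtdu": intermediate "orkvu", final "urkvo".

urkvo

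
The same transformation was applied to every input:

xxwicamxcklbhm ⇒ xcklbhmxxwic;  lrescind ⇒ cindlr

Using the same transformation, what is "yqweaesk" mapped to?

aeskyq

Looking at the pairs, the operation is to swap the front and back halves of the string, then delete the last 2 characters.
On "yqweaesk": the first step gives "aeskyqwe", and the second then gives "aeskyq".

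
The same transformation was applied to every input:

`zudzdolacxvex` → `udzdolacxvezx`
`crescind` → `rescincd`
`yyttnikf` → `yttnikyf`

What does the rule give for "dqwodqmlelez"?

What's happening: swap the first and last characters, then move the first character to the end.
"dqwodqmlelez" → "zqwodqmleled" → "qwodqmleledz".
(Check on "zudzdolacxvex": → "xudzdolacxvez" → "udzdolacxvezx" ✓)

qwodqmleledz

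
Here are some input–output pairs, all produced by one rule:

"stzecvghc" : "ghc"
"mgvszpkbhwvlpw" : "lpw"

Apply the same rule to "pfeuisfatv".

The transformation: keep only the last 3 characters.
"pfeuisfatv" → "atv".

atv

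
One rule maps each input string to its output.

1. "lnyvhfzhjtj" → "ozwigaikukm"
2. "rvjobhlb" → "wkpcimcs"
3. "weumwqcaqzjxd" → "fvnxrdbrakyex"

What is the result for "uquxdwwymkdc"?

rvyexxznledv

In each case the input is transformed by: shift every letter 1 place forward in the alphabet (wrapping around), then move the first character to the end.
"uquxdwwymkdc" → "vrvyexxznled" → "rvyexxznledv".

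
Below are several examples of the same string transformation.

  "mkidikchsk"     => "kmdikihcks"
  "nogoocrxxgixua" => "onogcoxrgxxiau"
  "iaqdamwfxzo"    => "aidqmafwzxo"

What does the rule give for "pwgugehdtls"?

wpugegdhlts

The rule is to swap each adjacent pair of characters (1↔2, 3↔4, ...).
For "pwgugehdtls" the result is "wpugegdhlts".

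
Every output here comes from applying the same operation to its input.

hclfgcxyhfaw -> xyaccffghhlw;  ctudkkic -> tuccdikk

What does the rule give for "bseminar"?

rsabeimn

In each case the input is transformed by: sort the characters into alphabetical order, then move the last 2 characters to the front (rotate right by 2).
On "bseminar" that produces "rsabeimn".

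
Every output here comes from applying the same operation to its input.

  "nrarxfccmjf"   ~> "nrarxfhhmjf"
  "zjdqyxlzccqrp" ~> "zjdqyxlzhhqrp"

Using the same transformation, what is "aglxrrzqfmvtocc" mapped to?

aglxrrzqfmvtohh

Each output is the input with this applied: replace every "c" with "h".
On "aglxrrzqfmvtocc" that produces "aglxrrzqfmvtohh".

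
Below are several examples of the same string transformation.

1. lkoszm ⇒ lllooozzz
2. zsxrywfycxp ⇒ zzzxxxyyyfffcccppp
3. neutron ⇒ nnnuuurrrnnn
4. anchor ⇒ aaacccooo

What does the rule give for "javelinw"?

The pattern: keep every other character starting from the first (positions 1st, 3rd, 5th, ...), then repeat every character 3 times.
"javelinw" → "jvln" → "jjjvvvlllnnn".

jjjvvvlllnnn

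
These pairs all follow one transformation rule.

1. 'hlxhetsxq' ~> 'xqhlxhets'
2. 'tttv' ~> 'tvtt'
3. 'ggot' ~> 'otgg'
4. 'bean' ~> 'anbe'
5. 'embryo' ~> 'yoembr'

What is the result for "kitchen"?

enkitch

What's happening: move the last 2 characters to the front (rotate right by 2).
"kitchen" → "enkitch".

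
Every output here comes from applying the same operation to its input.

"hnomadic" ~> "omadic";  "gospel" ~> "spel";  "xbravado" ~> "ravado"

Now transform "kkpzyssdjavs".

The rule is to delete the first 2 characters.
For "kkpzyssdjavs" the result is "pzyssdjavs".

pzyssdjavs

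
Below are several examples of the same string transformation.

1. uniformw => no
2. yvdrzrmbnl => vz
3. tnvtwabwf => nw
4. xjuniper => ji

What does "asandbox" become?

The pattern: keep one character in every 3, starting at position 2 (positions 2nd, 5th, 8th, ...), then delete the last character.
On "asandbox": the first step gives "sdx", and the second then gives "sd".
(Check on "tnvtwabwf": → "nww" → "nw" ✓)

sd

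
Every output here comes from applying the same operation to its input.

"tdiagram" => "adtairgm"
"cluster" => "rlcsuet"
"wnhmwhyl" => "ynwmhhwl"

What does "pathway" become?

yaphtaw

What's happening: swap each adjacent pair of characters (1↔2, 3↔4, ...), then move the last character to the front.
For "pathway", step one produces "aphtawy"; step two turns that into "yaphtaw".
(Check on "tdiagram": → "dtairgma" → "adtairgm" ✓)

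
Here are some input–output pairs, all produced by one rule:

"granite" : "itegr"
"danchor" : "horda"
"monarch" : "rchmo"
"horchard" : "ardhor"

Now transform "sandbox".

Each output is the input with this applied: move the last 3 characters to the front (rotate right by 3), then delete the last 2 characters.
Working it through for "sandbox": intermediate "boxsand", final "boxsa".

boxsa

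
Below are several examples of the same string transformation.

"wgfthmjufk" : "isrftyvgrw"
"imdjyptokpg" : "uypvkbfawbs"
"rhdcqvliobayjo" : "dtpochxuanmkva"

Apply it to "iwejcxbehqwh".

The rule is to shift every letter 12 places forward in the alphabet (wrapping around).
On "iwejcxbehqwh" that produces "uiqvojnqtcit".

uiqvojnqtcit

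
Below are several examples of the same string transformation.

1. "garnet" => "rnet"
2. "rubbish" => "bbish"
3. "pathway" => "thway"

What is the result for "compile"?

Looking at the pairs, the operation is to delete the first 2 characters.
So "compile" becomes "mpile".

mpile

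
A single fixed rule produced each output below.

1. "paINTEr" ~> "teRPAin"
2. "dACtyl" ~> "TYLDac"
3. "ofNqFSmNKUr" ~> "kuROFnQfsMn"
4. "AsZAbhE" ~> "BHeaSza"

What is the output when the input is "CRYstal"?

Looking at the pairs, the operation is to move the last 3 characters to the front (rotate right by 3), then flip the case of every letter.
"CRYstal" → "talCRYs" → "TALcryS".

TALcryS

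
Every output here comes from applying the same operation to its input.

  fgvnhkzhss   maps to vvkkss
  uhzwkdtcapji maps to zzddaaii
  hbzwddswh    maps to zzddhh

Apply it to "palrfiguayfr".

lliiaarr

Looking at the pairs, the operation is to keep one character in every 3, starting at position 3 (positions 3rd, 6th, 9th, ...), then double every character.
Applying both steps to "palrfiguayfr": "liar", then "lliiaarr".
(Check on "uhzwkdtcapji": → "zdai" → "zzddaaii" ✓)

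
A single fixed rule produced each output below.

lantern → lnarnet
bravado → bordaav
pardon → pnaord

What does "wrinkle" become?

Looking at the pairs, the operation is to take characters alternately from the front and the back (1st, last, 2nd, 2nd-last, ...).
For "wrinkle" the result is "werlikn".

werlikn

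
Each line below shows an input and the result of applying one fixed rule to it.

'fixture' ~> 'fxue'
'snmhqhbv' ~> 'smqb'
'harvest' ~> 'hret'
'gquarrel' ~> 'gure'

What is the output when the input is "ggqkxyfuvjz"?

gqxfvz

Each output is the input with this applied: keep every other character starting from the first (positions 1st, 3rd, 5th, ...).
Doing the same to "ggqkxyfuvjz": "gqxfvz".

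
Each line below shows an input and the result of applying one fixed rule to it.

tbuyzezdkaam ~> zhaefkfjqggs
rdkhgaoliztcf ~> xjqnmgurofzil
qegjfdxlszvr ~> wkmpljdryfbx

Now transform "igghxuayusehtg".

Looking at the pairs, the operation is to shift every letter 6 places forward in the alphabet (wrapping around).
"igghxuayusehtg" → "ommndageayknzm".

ommndageayknzm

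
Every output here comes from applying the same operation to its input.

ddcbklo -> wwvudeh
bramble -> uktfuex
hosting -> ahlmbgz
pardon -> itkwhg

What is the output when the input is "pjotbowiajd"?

What's happening: shift every letter 7 places backward in the alphabet (wrapping around).
For "pjotbowiajd" the result is "ichmuhpbtcw".

ichmuhpbtcw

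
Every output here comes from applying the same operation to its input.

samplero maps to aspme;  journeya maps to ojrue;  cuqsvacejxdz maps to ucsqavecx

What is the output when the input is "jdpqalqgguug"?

The transformation: swap each adjacent pair of characters (1↔2, 3↔4, ...), then delete the last 3 characters.
For "jdpqalqgguug", step one produces "djqplagquggu"; step two turns that into "djqplagqu".
(Check on "journeya": → "ojruenay" → "ojrue" ✓)

djqplagqu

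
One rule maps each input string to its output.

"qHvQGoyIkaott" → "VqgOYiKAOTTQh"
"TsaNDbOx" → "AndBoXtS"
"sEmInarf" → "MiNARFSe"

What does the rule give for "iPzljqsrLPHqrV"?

The pattern: move the first 2 characters to the end (rotate left by 2), then flip the case of every letter.
"iPzljqsrLPHqrV" → "zljqsrLPHqrViP" → "ZLJQSRlphQRvIp".
(Check on "qHvQGoyIkaott": → "vQGoyIkaottqH" → "VqgOYiKAOTTQh" ✓)

ZLJQSRlphQRvIp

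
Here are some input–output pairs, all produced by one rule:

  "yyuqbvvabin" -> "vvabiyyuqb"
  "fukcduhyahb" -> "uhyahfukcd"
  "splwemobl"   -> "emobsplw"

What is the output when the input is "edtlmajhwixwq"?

jhwixwedtlma

What's happening: delete the last character, then swap the front and back halves of the string.
Working it through for "edtlmajhwixwq": intermediate "edtlmajhwixw", final "jhwixwedtlma".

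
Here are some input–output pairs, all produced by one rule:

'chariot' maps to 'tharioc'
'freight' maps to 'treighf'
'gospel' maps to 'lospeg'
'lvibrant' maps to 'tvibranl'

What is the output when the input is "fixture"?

eixturf

The rule is to swap the first and last characters.
On "fixture" that produces "eixturf".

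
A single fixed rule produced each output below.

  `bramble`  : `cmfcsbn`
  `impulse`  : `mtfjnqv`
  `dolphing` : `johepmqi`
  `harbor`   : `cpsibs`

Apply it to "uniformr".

Rule — shift every letter 1 place forward in the alphabet (wrapping around), then move the last 3 characters to the front (rotate right by 3).
Applying that to "uniformr" gives "snsvojgp".

snsvojgp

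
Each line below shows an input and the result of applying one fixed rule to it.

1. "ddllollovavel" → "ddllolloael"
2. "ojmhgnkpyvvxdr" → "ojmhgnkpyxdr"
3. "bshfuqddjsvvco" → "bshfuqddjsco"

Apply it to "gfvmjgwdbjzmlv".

The transformation: remove every "v".
"gfvmjgwdbjzmlv" → "gfmjgwdbjzml".

gfmjgwdbjzml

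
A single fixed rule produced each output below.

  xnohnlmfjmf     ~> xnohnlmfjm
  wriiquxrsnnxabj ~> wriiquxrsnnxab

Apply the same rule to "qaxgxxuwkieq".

What's happening: delete the last character.
For "qaxgxxuwkieq" the result is "qaxgxxuwkie".

qaxgxxuwkie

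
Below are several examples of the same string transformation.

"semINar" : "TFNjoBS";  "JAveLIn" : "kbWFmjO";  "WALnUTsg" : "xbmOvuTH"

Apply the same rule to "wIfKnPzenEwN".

Rule — shift every letter 1 place forward in the alphabet (wrapping around), then flip the case of every letter.
Starting from "wIfKnPzenEwN": after the first operation, "xJgLoQafoFxO"; after the second, "XjGlOqAFOfXo".

XjGlOqAFOfXo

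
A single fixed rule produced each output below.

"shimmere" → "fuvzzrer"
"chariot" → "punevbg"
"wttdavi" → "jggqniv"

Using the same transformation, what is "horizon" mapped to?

In each case the input is transformed by: shift every letter 13 places forward in the alphabet (wrapping around) — i.e. ROT13.
On "horizon" that produces "ubevmba".

ubevmba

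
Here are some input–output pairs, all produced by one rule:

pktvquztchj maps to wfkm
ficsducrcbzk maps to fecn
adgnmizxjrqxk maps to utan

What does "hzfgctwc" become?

Each output is the input with this applied: shift every letter 3 places forward in the alphabet (wrapping around), then keep only the last 4 characters.
Working it through for "hzfgctwc": intermediate "kcijfwzf", final "fwzf".

fwzf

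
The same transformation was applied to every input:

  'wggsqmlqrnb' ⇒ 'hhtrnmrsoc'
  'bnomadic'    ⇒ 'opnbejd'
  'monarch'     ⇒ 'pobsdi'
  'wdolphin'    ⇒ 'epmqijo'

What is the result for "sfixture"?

What's happening: delete the first character, then shift every letter 1 place forward in the alphabet (wrapping around).
Working it through for "sfixture": intermediate "fixture", final "gjyuvsf".

gjyuvsf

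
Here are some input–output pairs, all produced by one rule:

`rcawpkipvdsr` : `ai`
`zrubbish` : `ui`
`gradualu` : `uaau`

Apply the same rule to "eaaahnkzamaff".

eaaaaa

Looking at the pairs, the operation is to take characters alternately from the front and the back (1st, last, 2nd, 2nd-last, ...), then keep only the vowels.
For "eaaahnkzamaff", step one produces "efafaaamhanzk"; step two turns that into "eaaaaa".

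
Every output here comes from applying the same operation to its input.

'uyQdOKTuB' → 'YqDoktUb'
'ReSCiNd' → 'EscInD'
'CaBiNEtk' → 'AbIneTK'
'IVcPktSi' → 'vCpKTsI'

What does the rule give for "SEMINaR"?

eminAr

The transformation: flip the case of every letter, then delete the first character.
"SEMINaR" → "eminAr".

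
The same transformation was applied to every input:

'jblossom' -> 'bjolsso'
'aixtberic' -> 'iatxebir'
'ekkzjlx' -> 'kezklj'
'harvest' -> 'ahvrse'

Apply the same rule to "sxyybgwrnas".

The rule is to delete the last character, then swap each adjacent pair of characters (1↔2, 3↔4, ...).
Applying both steps to "sxyybgwrnas": "sxyybgwrna", then "xsyygbrwan".

xsyygbrwan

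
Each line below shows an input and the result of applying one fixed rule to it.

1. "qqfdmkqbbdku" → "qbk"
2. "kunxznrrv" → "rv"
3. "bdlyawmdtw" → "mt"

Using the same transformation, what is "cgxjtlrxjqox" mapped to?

In each case the input is transformed by: keep every other character starting from the first (positions 1st, 3rd, 5th, ...), then delete the first 3 characters.
For "cgxjtlrxjqox", step one produces "cxtrjo"; step two turns that into "rjo".

rjo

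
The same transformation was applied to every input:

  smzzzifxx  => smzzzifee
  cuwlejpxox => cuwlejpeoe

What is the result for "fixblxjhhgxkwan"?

fieblejhhgekwan

The transformation: replace every "x" with "e".
So "fixblxjhhgxkwan" becomes "fieblejhhgekwan".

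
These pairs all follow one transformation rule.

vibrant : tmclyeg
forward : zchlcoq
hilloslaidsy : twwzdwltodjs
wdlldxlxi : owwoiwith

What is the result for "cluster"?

wfdepcn

In each case the input is transformed by: move the first character to the end, then shift every letter 11 places forward in the alphabet (wrapping around).
For "cluster", step one produces "lusterc"; step two turns that into "wfdepcn".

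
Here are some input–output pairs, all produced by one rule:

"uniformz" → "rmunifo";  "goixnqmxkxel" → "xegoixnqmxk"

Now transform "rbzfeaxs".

axrbzfe

The transformation: delete the last character, then move the last 2 characters to the front (rotate right by 2).
Applying both steps to "rbzfeaxs": "rbzfeax", then "axrbzfe".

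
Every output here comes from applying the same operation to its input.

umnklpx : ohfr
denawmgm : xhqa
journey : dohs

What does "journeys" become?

dohs

What's happening: keep every other character starting from the first (positions 1st, 3rd, 5th, ...), then shift every letter 6 places backward in the alphabet (wrapping around).
Working it through for "journeys": intermediate "juny", final "dohs".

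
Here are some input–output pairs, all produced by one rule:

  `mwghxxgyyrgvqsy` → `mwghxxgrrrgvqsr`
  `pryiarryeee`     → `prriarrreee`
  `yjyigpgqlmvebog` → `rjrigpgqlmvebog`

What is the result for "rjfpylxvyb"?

Rule — replace every "y" with "r".
On "rjfpylxvyb" that produces "rjfprlxvrb".

rjfprlxvrb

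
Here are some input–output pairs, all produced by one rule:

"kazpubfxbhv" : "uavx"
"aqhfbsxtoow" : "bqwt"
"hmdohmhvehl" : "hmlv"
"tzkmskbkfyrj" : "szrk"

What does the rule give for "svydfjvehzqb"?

fvqe

What's happening: keep one character in every 3, starting at position 2 (positions 2nd, 5th, 8th, ...), then swap each adjacent pair of characters (1↔2, 3↔4, ...).
For "svydfjvehzqb", step one produces "vfeq"; step two turns that into "fvqe".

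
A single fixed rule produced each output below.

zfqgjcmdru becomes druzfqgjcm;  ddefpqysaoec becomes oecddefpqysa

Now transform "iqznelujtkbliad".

Each output is the input with this applied: move the last 3 characters to the front (rotate right by 3).
So "iqznelujtkbliad" becomes "iadiqznelujtkbl".

iadiqznelujtkbl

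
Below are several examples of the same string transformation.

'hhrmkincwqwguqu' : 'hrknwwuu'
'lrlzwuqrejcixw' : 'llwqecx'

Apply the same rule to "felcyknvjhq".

What's happening: keep every other character starting from the first (positions 1st, 3rd, 5th, ...).
For "felcyknvjhq" the result is "flynjq".

flynjq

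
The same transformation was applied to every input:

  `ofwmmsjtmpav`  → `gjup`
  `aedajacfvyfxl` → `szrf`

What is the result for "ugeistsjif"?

mdcz

What's happening: shift every letter 6 places backward in the alphabet (wrapping around), then keep only the last 4 characters.
Starting from "ugeistsjif": after the first operation, "oaycmnmdcz"; after the second, "mdcz".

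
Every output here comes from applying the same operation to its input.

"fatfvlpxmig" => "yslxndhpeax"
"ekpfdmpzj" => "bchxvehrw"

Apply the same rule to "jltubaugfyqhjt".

ldlmtsmyxqizbb

In each case the input is transformed by: shift every letter 8 places backward in the alphabet (wrapping around), then swap the first and last characters.
"jltubaugfyqhjt" → "bdlmtsmyxqizbl" → "ldlmtsmyxqizbb".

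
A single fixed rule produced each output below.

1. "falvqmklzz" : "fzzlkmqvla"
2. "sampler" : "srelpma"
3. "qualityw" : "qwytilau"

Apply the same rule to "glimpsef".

gfespmil

Rule — move the first character to the end, then reverse the string.
Working it through for "glimpsef": intermediate "limpsefg", final "gfespmil".
(Check on "sampler": → "amplers" → "srelpma" ✓)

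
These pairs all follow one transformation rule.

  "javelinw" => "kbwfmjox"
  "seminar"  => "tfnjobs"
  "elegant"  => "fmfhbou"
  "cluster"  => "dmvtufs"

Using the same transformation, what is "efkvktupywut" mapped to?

In each case the input is transformed by: shift every letter 1 place forward in the alphabet (wrapping around).
Applying that to "efkvktupywut" gives "fglwluvqzxvu".

fglwluvqzxvu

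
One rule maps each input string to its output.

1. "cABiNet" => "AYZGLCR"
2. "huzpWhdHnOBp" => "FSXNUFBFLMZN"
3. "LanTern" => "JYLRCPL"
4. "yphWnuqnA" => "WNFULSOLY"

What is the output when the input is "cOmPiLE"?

AMKNGJC

The pattern: shift every letter 2 places backward in the alphabet (wrapping around), then convert every letter to uppercase.
Applying both steps to "cOmPiLE": "aMkNgJC", then "AMKNGJC".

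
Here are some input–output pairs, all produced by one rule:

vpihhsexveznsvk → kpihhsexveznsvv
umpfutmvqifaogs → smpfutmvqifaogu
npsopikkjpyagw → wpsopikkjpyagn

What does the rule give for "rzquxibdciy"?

Rule — swap the first and last characters.
For "rzquxibdciy" the result is "yzquxibdcir".

yzquxibdcir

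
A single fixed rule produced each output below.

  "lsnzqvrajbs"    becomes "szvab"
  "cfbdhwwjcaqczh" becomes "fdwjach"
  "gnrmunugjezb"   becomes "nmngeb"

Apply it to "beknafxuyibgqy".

enfuigy

In each case the input is transformed by: keep every other character starting from the second (positions 2nd, 4th, 6th, ...).
"beknafxuyibgqy" → "enfuigy".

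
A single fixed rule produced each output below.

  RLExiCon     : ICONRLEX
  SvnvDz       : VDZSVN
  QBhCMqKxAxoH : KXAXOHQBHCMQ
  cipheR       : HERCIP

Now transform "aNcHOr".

HORANC

Each output is the input with this applied: swap the front and back halves of the string, then convert every letter to uppercase.
Applying both steps to "aNcHOr": "HOraNc", then "HORANC".
(Check on "RLExiCon": → "iConRLEx" → "ICONRLEX" ✓)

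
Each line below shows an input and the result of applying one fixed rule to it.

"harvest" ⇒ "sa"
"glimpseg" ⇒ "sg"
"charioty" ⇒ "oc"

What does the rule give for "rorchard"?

ar

Looking at the pairs, the operation is to move the first 3 characters to the end (rotate left by 3), then keep one character in every 3, starting at position 3 (positions 3rd, 6th, 9th, ...).
For "rorchard", step one produces "chardror"; step two turns that into "ar".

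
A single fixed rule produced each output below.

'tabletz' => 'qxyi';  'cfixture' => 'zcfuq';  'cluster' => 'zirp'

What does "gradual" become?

doxa

In each case the input is transformed by: delete the last 3 characters, then shift every letter 3 places backward in the alphabet (wrapping around).
"gradual" → "grad" → "doxa".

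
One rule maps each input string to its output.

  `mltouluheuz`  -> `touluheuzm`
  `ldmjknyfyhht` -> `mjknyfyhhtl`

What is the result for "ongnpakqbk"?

Rule — move the first 2 characters to the end (rotate left by 2), then delete the last character.
"ongnpakqbk" → "gnpakqbkon" → "gnpakqbko".

gnpakqbko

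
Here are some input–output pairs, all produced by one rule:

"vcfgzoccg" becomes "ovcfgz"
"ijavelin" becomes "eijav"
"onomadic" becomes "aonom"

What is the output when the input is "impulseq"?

The transformation: delete the last 3 characters, then move the last character to the front.
For "impulseq", step one produces "impul"; step two turns that into "limpu".

limpu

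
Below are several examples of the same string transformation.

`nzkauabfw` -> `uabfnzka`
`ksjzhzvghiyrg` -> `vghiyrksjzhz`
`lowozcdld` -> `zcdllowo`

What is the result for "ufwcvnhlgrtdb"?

hlgrtdufwcvn

What's happening: delete the last character, then swap the front and back halves of the string.
So "ufwcvnhlgrtdb" becomes "hlgrtdufwcvn".
(Check on "lowozcdld": → "lowozcdl" → "zcdllowo" ✓)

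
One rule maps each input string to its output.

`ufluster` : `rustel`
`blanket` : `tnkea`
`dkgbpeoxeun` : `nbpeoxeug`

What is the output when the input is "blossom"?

mssoo

Rule — delete the first 2 characters, then swap the first and last characters.
On "blossom": the first step gives "ossom", and the second then gives "mssoo".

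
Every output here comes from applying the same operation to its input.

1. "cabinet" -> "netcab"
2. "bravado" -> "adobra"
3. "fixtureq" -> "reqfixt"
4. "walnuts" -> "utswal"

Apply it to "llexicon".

conllex

Each output is the input with this applied: move the last 3 characters to the front (rotate right by 3), then delete the last character.
On "llexicon": the first step gives "conllexi", and the second then gives "conllex".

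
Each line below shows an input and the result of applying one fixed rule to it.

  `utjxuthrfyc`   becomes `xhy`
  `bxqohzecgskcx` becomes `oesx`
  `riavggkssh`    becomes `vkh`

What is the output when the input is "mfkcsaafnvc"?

cav

Each output is the input with this applied: delete the first 3 characters, then keep one character in every 3, starting at position 1 (positions 1st, 4th, 7th, ...).
Working it through for "mfkcsaafnvc": intermediate "csaafnvc", final "cav".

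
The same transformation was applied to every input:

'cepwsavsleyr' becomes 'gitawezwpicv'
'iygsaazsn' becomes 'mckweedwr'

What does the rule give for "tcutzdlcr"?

xgyxdhpgv

The transformation: shift every letter 4 places forward in the alphabet (wrapping around).
Doing the same to "tcutzdlcr": "xgyxdhpgv".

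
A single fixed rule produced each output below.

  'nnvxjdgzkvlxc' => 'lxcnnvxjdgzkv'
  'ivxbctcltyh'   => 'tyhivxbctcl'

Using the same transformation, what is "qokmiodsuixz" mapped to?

ixzqokmiodsu

The pattern: move the last 3 characters to the front (rotate right by 3).
So "qokmiodsuixz" becomes "ixzqokmiodsu".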